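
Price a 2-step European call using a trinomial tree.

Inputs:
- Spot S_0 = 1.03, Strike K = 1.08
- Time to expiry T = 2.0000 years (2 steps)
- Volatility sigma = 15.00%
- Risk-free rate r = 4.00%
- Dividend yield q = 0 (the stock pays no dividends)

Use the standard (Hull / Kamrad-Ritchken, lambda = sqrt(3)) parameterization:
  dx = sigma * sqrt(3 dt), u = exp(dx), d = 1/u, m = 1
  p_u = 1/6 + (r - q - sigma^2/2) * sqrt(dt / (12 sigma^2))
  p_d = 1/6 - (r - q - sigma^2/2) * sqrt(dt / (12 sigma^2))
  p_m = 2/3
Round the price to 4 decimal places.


Answer: Price = V(0,0) = 0.0995

Derivation:
dt = T/N = 1.000000; dx = sigma*sqrt(3*dt) = 0.259808
u = exp(dx) = 1.296681; d = 1/u = 0.771200
p_u = 0.221996, p_m = 0.666667, p_d = 0.111337
Discount per step: exp(-r*dt) = 0.960789
Stock lattice S(k, j) with j the centered position index:
  k=0: S(0,+0) = 1.0300
  k=1: S(1,-1) = 0.7943; S(1,+0) = 1.0300; S(1,+1) = 1.3356
  k=2: S(2,-2) = 0.6126; S(2,-1) = 0.7943; S(2,+0) = 1.0300; S(2,+1) = 1.3356; S(2,+2) = 1.7318
Terminal payoffs V(N, j) = max(S_T - K, 0):
  V(2,-2) = 0.000000; V(2,-1) = 0.000000; V(2,+0) = 0.000000; V(2,+1) = 0.255581; V(2,+2) = 0.651822
Backward induction: V(k, j) = exp(-r*dt) * [p_u * V(k+1, j+1) + p_m * V(k+1, j) + p_d * V(k+1, j-1)]
  V(1,-1) = exp(-r*dt) * [p_u*0.000000 + p_m*0.000000 + p_d*0.000000] = 0.000000
  V(1,+0) = exp(-r*dt) * [p_u*0.255581 + p_m*0.000000 + p_d*0.000000] = 0.054513
  V(1,+1) = exp(-r*dt) * [p_u*0.651822 + p_m*0.255581 + p_d*0.000000] = 0.302734
  V(0,+0) = exp(-r*dt) * [p_u*0.302734 + p_m*0.054513 + p_d*0.000000] = 0.099488


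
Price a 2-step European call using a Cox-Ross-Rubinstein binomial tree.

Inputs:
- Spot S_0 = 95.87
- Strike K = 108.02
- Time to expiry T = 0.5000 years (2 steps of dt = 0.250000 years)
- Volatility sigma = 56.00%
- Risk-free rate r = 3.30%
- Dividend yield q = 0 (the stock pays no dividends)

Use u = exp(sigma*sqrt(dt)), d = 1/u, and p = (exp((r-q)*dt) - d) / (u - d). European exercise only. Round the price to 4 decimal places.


dt = T/N = 0.250000
u = exp(sigma*sqrt(dt)) = 1.323130; d = 1/u = 0.755784
p = (exp((r-q)*dt) - d) / (u - d) = 0.445055
Discount per step: exp(-r*dt) = 0.991784
Stock lattice S(k, i) with i counting down-moves:
  k=0: S(0,0) = 95.8700
  k=1: S(1,0) = 126.8485; S(1,1) = 72.4570
  k=2: S(2,0) = 167.8370; S(2,1) = 95.8700; S(2,2) = 54.7618
Terminal payoffs V(N, i) = max(S_T - K, 0):
  V(2,0) = 59.816973; V(2,1) = 0.000000; V(2,2) = 0.000000
Backward induction: V(k, i) = exp(-r*dt) * [p * V(k+1, i) + (1-p) * V(k+1, i+1)].
  V(1,0) = exp(-r*dt) * [p*59.816973 + (1-p)*0.000000] = 26.403135
  V(1,1) = exp(-r*dt) * [p*0.000000 + (1-p)*0.000000] = 0.000000
  V(0,0) = exp(-r*dt) * [p*26.403135 + (1-p)*0.000000] = 11.654310

Answer: Price = V(0,0) = 11.6543


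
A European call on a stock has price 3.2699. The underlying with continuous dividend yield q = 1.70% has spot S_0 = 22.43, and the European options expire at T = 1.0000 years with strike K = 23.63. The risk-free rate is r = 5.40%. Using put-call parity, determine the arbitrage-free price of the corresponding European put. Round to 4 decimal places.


Put-call parity: C - P = S_0 * exp(-qT) - K * exp(-rT).
S_0 * exp(-qT) = 22.4300 * 0.98314368 = 22.05191285
K * exp(-rT) = 23.6300 * 0.94743211 = 22.38782068
P = C - S*exp(-qT) + K*exp(-rT)
P = 3.2699 - 22.05191285 + 22.38782068 = 3.6058

Answer: Put price = 3.6058


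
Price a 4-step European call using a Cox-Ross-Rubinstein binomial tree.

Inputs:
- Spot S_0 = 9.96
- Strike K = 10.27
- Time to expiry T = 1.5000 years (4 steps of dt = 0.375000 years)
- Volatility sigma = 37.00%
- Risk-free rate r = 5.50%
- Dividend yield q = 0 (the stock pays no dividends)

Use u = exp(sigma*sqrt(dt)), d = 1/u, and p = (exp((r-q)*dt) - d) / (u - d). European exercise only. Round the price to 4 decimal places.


dt = T/N = 0.375000
u = exp(sigma*sqrt(dt)) = 1.254300; d = 1/u = 0.797257
p = (exp((r-q)*dt) - d) / (u - d) = 0.489192
Discount per step: exp(-r*dt) = 0.979586
Stock lattice S(k, i) with i counting down-moves:
  k=0: S(0,0) = 9.9600
  k=1: S(1,0) = 12.4928; S(1,1) = 7.9407
  k=2: S(2,0) = 15.6698; S(2,1) = 9.9600; S(2,2) = 6.3308
  k=3: S(3,0) = 19.6546; S(3,1) = 12.4928; S(3,2) = 7.9407; S(3,3) = 5.0473
  k=4: S(4,0) = 24.6527; S(4,1) = 15.6698; S(4,2) = 9.9600; S(4,3) = 6.3308; S(4,4) = 4.0240
Terminal payoffs V(N, i) = max(S_T - K, 0):
  V(4,0) = 14.382746; V(4,1) = 5.399759; V(4,2) = 0.000000; V(4,3) = 0.000000; V(4,4) = 0.000000
Backward induction: V(k, i) = exp(-r*dt) * [p * V(k+1, i) + (1-p) * V(k+1, i+1)].
  V(3,0) = exp(-r*dt) * [p*14.382746 + (1-p)*5.399759] = 9.594231
  V(3,1) = exp(-r*dt) * [p*5.399759 + (1-p)*0.000000] = 2.587597
  V(3,2) = exp(-r*dt) * [p*0.000000 + (1-p)*0.000000] = 0.000000
  V(3,3) = exp(-r*dt) * [p*0.000000 + (1-p)*0.000000] = 0.000000
  V(2,0) = exp(-r*dt) * [p*9.594231 + (1-p)*2.587597] = 5.892396
  V(2,1) = exp(-r*dt) * [p*2.587597 + (1-p)*0.000000] = 1.239992
  V(2,2) = exp(-r*dt) * [p*0.000000 + (1-p)*0.000000] = 0.000000
  V(1,0) = exp(-r*dt) * [p*5.892396 + (1-p)*1.239992] = 3.444139
  V(1,1) = exp(-r*dt) * [p*1.239992 + (1-p)*0.000000] = 0.594212
  V(0,0) = exp(-r*dt) * [p*3.444139 + (1-p)*0.594212] = 1.947784

Answer: Price = V(0,0) = 1.9478


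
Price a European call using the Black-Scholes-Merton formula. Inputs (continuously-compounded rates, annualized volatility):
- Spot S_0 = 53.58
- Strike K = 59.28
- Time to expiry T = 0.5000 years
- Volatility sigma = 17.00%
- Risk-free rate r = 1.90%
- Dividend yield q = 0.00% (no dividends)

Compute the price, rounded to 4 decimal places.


Answer: Price = 0.8653

Derivation:
d1 = (ln(S/K) + (r - q + 0.5*sigma^2) * T) / (sigma * sqrt(T)) = -0.70187516
d2 = d1 - sigma * sqrt(T) = -0.82208332
exp(-rT) = 0.99054498; exp(-qT) = 1.00000000
C = S_0 * exp(-qT) * N(d1) - K * exp(-rT) * N(d2)
N(d1) = 0.24137851; N(d2) = 0.20551474
C = 53.5800 * 1.00000000 * 0.24137851 - 59.2800 * 0.99054498 * 0.20551474 = 0.8653


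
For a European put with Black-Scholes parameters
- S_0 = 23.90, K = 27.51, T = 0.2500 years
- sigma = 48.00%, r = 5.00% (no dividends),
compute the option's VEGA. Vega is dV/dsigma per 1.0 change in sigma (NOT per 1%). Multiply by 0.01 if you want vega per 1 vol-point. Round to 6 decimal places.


d1 = -0.4140463167; d2 = -0.6540463167
phi(d1) = 0.3661706822; exp(-qT) = 1.0000000000; exp(-rT) = 0.9875778005
Vega = S * exp(-qT) * phi(d1) * sqrt(T) = 23.9000 * 1.0000000000 * 0.3661706822 * 0.5000000000 = 4.375740

Answer: Vega = 4.375740


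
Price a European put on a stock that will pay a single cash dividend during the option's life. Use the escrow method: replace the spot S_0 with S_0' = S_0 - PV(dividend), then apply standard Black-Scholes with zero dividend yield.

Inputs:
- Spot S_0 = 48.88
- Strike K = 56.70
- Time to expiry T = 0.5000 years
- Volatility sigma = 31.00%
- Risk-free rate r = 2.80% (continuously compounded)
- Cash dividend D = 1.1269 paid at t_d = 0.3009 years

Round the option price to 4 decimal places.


Answer: Price = 9.7118

Derivation:
PV(D) = D * exp(-r * t_d) = 1.1269 * 0.99161019 = 1.11744553
S_0' = S_0 - PV(D) = 48.8800 - 1.11744553 = 47.76255447
d1 = (ln(S_0'/K) + (r + sigma^2/2)*T) / (sigma*sqrt(T)) = -0.60905734
d2 = d1 - sigma*sqrt(T) = -0.82826044
exp(-rT) = 0.98609754
N(-d1) = 0.72875678; N(-d2) = 0.79623849
P = K * exp(-rT) * N(-d2) - S_0' * N(-d1) = 56.7000 * 0.98609754 * 0.79623849 - 47.76255447 * 0.72875678 = 9.7118


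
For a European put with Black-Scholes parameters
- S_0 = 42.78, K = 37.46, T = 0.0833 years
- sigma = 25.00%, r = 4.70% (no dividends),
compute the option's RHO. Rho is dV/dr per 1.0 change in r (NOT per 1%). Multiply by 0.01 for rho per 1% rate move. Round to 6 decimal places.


Answer: Rho = -0.098031

Derivation:
d1 = 1.9307946733; d2 = 1.8586403248
phi(d1) = 0.0618574603; exp(-qT) = 1.0000000000; exp(-rT) = 0.9960925540
N(-d2) = 0.0315390686
Rho = -K*T*exp(-rT)*N(-d2) = -37.4600 * 0.0833 * 0.9960925540 * 0.0315390686 = -0.098031


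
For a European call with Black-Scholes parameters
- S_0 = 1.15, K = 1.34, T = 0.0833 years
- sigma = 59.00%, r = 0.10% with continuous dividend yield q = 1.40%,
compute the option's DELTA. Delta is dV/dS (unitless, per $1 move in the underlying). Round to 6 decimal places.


d1 = -0.8191726274; d2 = -0.9894568898
phi(d1) = 0.2852297081; exp(-qT) = 0.9988344797; exp(-rT) = 0.9999167035
N(d1) = 0.2063439648
Delta = exp(-qT) * N(d1) = 0.9988344797 * 0.2063439648 = 0.206103

Answer: Delta = 0.206103


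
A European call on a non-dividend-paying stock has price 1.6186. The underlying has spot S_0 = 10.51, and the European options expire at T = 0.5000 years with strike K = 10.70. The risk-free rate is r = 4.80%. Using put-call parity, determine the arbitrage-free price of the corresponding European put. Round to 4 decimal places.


Answer: Put price = 1.5549

Derivation:
Put-call parity: C - P = S_0 * exp(-qT) - K * exp(-rT).
S_0 * exp(-qT) = 10.5100 * 1.00000000 = 10.51000000
K * exp(-rT) = 10.7000 * 0.97628571 = 10.44625709
P = C - S*exp(-qT) + K*exp(-rT)
P = 1.6186 - 10.51000000 + 10.44625709 = 1.5549


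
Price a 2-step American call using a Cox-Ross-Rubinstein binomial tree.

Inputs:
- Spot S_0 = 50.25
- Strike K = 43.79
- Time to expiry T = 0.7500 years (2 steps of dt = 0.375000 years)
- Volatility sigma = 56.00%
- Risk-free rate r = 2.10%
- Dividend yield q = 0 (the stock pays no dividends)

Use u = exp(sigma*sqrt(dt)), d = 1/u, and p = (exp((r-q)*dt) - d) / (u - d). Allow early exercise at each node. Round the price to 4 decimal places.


Answer: Price = V(0,0) = 13.1298

Derivation:
dt = T/N = 0.375000
u = exp(sigma*sqrt(dt)) = 1.409068; d = 1/u = 0.709689
p = (exp((r-q)*dt) - d) / (u - d) = 0.426403
Discount per step: exp(-r*dt) = 0.992156
Stock lattice S(k, i) with i counting down-moves:
  k=0: S(0,0) = 50.2500
  k=1: S(1,0) = 70.8057; S(1,1) = 35.6619
  k=2: S(2,0) = 99.7700; S(2,1) = 50.2500; S(2,2) = 25.3088
Terminal payoffs V(N, i) = max(S_T - K, 0):
  V(2,0) = 55.980014; V(2,1) = 6.460000; V(2,2) = 0.000000
Backward induction: V(k, i) = exp(-r*dt) * [p * V(k+1, i) + (1-p) * V(k+1, i+1)]; then take max(V_cont, immediate exercise) for American.
  V(1,0) = exp(-r*dt) * [p*55.980014 + (1-p)*6.460000] = 27.359164; exercise = 27.015672; V(1,0) = max -> 27.359164
  V(1,1) = exp(-r*dt) * [p*6.460000 + (1-p)*0.000000] = 2.732955; exercise = 0.000000; V(1,1) = max -> 2.732955
  V(0,0) = exp(-r*dt) * [p*27.359164 + (1-p)*2.732955] = 13.129831; exercise = 6.460000; V(0,0) = max -> 13.129831


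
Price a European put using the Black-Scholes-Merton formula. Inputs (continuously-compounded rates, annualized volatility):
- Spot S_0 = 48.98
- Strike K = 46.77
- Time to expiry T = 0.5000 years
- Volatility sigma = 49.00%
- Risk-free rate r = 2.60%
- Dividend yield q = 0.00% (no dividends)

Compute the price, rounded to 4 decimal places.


Answer: Price = 5.2303

Derivation:
d1 = (ln(S/K) + (r - q + 0.5*sigma^2) * T) / (sigma * sqrt(T)) = 0.34401489
d2 = d1 - sigma * sqrt(T) = -0.00246743
exp(-rT) = 0.98708414; exp(-qT) = 1.00000000
P = K * exp(-rT) * N(-d2) - S_0 * exp(-qT) * N(-d1)
N(-d1) = 0.36541754; N(-d2) = 0.50098436
P = 46.7700 * 0.98708414 * 0.50098436 - 48.9800 * 1.00000000 * 0.36541754 = 5.2303


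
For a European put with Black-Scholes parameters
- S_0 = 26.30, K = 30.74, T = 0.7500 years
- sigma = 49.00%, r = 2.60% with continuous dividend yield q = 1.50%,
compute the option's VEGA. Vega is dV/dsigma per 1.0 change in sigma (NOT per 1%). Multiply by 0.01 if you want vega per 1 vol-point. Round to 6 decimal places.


d1 = -0.1359914364; d2 = -0.5603438843
phi(d1) = 0.3952703299; exp(-qT) = 0.9888130446; exp(-rT) = 0.9806888952
Vega = S * exp(-qT) * phi(d1) * sqrt(T) = 26.3000 * 0.9888130446 * 0.3952703299 * 0.8660254038 = 8.902147

Answer: Vega = 8.902147


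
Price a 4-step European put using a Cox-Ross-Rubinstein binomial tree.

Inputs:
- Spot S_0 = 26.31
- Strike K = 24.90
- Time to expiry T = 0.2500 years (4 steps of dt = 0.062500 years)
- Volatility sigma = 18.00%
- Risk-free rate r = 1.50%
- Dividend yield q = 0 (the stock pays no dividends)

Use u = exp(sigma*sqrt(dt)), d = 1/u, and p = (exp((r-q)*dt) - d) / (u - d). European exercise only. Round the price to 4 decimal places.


dt = T/N = 0.062500
u = exp(sigma*sqrt(dt)) = 1.046028; d = 1/u = 0.955997
p = (exp((r-q)*dt) - d) / (u - d) = 0.499170
Discount per step: exp(-r*dt) = 0.999063
Stock lattice S(k, i) with i counting down-moves:
  k=0: S(0,0) = 26.3100
  k=1: S(1,0) = 27.5210; S(1,1) = 25.1523
  k=2: S(2,0) = 28.7877; S(2,1) = 26.3100; S(2,2) = 24.0455
  k=3: S(3,0) = 30.1128; S(3,1) = 27.5210; S(3,2) = 25.1523; S(3,3) = 22.9875
  k=4: S(4,0) = 31.4988; S(4,1) = 28.7877; S(4,2) = 26.3100; S(4,3) = 24.0455; S(4,4) = 21.9760
Terminal payoffs V(N, i) = max(K - S_T, 0):
  V(4,0) = 0.000000; V(4,1) = 0.000000; V(4,2) = 0.000000; V(4,3) = 0.854471; V(4,4) = 2.924041
Backward induction: V(k, i) = exp(-r*dt) * [p * V(k+1, i) + (1-p) * V(k+1, i+1)].
  V(3,0) = exp(-r*dt) * [p*0.000000 + (1-p)*0.000000] = 0.000000
  V(3,1) = exp(-r*dt) * [p*0.000000 + (1-p)*0.000000] = 0.000000
  V(3,2) = exp(-r*dt) * [p*0.000000 + (1-p)*0.854471] = 0.427544
  V(3,3) = exp(-r*dt) * [p*0.854471 + (1-p)*2.924041] = 1.889202
  V(2,0) = exp(-r*dt) * [p*0.000000 + (1-p)*0.000000] = 0.000000
  V(2,1) = exp(-r*dt) * [p*0.000000 + (1-p)*0.427544] = 0.213926
  V(2,2) = exp(-r*dt) * [p*0.427544 + (1-p)*1.889202] = 1.158499
  V(1,0) = exp(-r*dt) * [p*0.000000 + (1-p)*0.213926] = 0.107040
  V(1,1) = exp(-r*dt) * [p*0.213926 + (1-p)*1.158499] = 0.686353
  V(0,0) = exp(-r*dt) * [p*0.107040 + (1-p)*0.686353] = 0.396805

Answer: Price = V(0,0) = 0.3968


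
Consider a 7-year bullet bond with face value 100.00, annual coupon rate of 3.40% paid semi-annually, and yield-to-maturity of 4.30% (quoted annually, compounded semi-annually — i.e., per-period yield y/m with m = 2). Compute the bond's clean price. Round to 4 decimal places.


Coupon per period c = face * coupon_rate / m = 1.700000
Periods per year m = 2; per-period yield y/m = 0.021500
Number of cashflows N = 14
Cashflows (t years, CF_t, discount factor 1/(1+y/m)^(m*t), PV):
  t = 0.5000: CF_t = 1.700000, DF = 0.978953, PV = 1.664219
  t = 1.0000: CF_t = 1.700000, DF = 0.958348, PV = 1.629192
  t = 1.5000: CF_t = 1.700000, DF = 0.938177, PV = 1.594901
  t = 2.0000: CF_t = 1.700000, DF = 0.918431, PV = 1.561333
  t = 2.5000: CF_t = 1.700000, DF = 0.899100, PV = 1.528471
  t = 3.0000: CF_t = 1.700000, DF = 0.880177, PV = 1.496300
  t = 3.5000: CF_t = 1.700000, DF = 0.861651, PV = 1.464807
  t = 4.0000: CF_t = 1.700000, DF = 0.843515, PV = 1.433976
  t = 4.5000: CF_t = 1.700000, DF = 0.825762, PV = 1.403795
  t = 5.0000: CF_t = 1.700000, DF = 0.808381, PV = 1.374248
  t = 5.5000: CF_t = 1.700000, DF = 0.791367, PV = 1.345324
  t = 6.0000: CF_t = 1.700000, DF = 0.774711, PV = 1.317008
  t = 6.5000: CF_t = 1.700000, DF = 0.758405, PV = 1.289288
  t = 7.0000: CF_t = 101.700000, DF = 0.742442, PV = 75.506399
Price P = sum_t PV_t = 94.609261

Answer: Price = 94.6093


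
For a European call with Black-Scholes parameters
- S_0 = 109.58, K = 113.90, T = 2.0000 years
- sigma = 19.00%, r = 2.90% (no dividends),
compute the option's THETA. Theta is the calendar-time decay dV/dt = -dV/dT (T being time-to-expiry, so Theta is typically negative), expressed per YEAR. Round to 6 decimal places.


Answer: Theta = -4.355747

Derivation:
d1 = 0.2063040069; d2 = -0.0623965700
phi(d1) = 0.3905422172; exp(-qT) = 1.0000000000; exp(-rT) = 0.9436499474
Theta = -S*exp(-qT)*phi(d1)*sigma/(2*sqrt(T)) - r*K*exp(-rT)*N(d2) + q*S*exp(-qT)*N(d1)
N(d1) = 0.5817232756; N(d2) = 0.4751235132; sqrt(T) = 1.4142135624
Term 1 = -109.5800 * 1.0000000000 * 0.3905422172 * 0.1900 / (2 * 1.4142135624) = -2.8748016872
Term 2 = -0.0290 * 113.9000 * 0.9436499474 * 0.4751235132 = -1.4809458041
Term 3 = 0 (no dividend yield, q = 0)
Theta = -2.8748016872 + (-1.4809458041) + (0.0000000000) = -4.355747


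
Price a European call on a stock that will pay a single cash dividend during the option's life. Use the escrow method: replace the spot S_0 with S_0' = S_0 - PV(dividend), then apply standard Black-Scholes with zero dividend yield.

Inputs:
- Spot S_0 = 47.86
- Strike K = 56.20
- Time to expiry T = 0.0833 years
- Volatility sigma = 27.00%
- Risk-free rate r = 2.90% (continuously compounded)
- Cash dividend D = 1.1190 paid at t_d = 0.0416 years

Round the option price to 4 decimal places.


PV(D) = D * exp(-r * t_d) = 1.1190 * 0.99879433 = 1.11765085
S_0' = S_0 - PV(D) = 47.8600 - 1.11765085 = 46.74234915
d1 = (ln(S_0'/K) + (r + sigma^2/2)*T) / (sigma*sqrt(T)) = -2.29464603
d2 = d1 - sigma*sqrt(T) = -2.37257272
exp(-rT) = 0.99758722
N(d1) = 0.01087671; N(d2) = 0.00883234
C = S_0' * N(d1) - K * exp(-rT) * N(d2) = 46.74234915 * 0.01087671 - 56.2000 * 0.99758722 * 0.00883234 = 0.0132

Answer: Price = 0.0132


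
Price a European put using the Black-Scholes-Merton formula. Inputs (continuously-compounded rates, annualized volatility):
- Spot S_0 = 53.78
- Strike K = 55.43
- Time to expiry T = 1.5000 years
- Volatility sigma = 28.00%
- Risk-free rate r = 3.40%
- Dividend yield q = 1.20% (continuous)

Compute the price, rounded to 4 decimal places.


Answer: Price = 7.1080

Derivation:
d1 = (ln(S/K) + (r - q + 0.5*sigma^2) * T) / (sigma * sqrt(T)) = 0.17957293
d2 = d1 - sigma * sqrt(T) = -0.16335563
exp(-rT) = 0.95027867; exp(-qT) = 0.98216103
P = K * exp(-rT) * N(-d2) - S_0 * exp(-qT) * N(-d1)
N(-d1) = 0.42874393; N(-d2) = 0.56488078
P = 55.4300 * 0.95027867 * 0.56488078 - 53.7800 * 0.98216103 * 0.42874393 = 7.1080


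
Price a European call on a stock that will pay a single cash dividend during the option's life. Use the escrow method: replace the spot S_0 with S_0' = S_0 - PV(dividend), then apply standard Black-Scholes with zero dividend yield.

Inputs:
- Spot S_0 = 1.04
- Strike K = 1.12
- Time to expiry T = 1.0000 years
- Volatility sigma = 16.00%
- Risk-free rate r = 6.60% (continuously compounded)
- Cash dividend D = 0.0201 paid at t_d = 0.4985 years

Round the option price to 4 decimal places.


PV(D) = D * exp(-r * t_d) = 0.0201 * 0.96763435 = 0.01944945
S_0' = S_0 - PV(D) = 1.0400 - 0.01944945 = 1.02055055
d1 = (ln(S_0'/K) + (r + sigma^2/2)*T) / (sigma*sqrt(T)) = -0.08866531
d2 = d1 - sigma*sqrt(T) = -0.24866531
exp(-rT) = 0.93613086
N(d1) = 0.46467395; N(d2) = 0.40180984
C = S_0' * N(d1) - K * exp(-rT) * N(d2) = 1.02055055 * 0.46467395 - 1.1200 * 0.93613086 * 0.40180984 = 0.0529

Answer: Price = 0.0529


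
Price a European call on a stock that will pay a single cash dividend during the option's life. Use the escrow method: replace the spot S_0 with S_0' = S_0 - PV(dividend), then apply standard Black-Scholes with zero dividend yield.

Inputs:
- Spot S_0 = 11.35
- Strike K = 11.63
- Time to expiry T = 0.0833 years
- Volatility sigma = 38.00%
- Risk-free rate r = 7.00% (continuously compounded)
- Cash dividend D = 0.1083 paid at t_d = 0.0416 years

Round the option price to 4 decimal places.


PV(D) = D * exp(-r * t_d) = 0.1083 * 0.99709224 = 0.10798509
S_0' = S_0 - PV(D) = 11.3500 - 0.10798509 = 11.24201491
d1 = (ln(S_0'/K) + (r + sigma^2/2)*T) / (sigma*sqrt(T)) = -0.20136489
d2 = d1 - sigma*sqrt(T) = -0.31103950
exp(-rT) = 0.99418597
N(d1) = 0.42020663; N(d2) = 0.37788530
C = S_0' * N(d1) - K * exp(-rT) * N(d2) = 11.24201491 * 0.42020663 - 11.6300 * 0.99418597 * 0.37788530 = 0.3547

Answer: Price = 0.3547


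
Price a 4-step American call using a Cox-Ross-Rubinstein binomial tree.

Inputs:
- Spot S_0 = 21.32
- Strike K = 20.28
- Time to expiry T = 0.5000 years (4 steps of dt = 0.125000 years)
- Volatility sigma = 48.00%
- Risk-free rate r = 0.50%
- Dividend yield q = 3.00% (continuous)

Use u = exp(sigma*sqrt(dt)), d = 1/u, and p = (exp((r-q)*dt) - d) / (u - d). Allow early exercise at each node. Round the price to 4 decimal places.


Answer: Price = V(0,0) = 3.2342

Derivation:
dt = T/N = 0.125000
u = exp(sigma*sqrt(dt)) = 1.184956; d = 1/u = 0.843913
p = (exp((r-q)*dt) - d) / (u - d) = 0.448526
Discount per step: exp(-r*dt) = 0.999375
Stock lattice S(k, i) with i counting down-moves:
  k=0: S(0,0) = 21.3200
  k=1: S(1,0) = 25.2633; S(1,1) = 17.9922
  k=2: S(2,0) = 29.9359; S(2,1) = 21.3200; S(2,2) = 15.1839
  k=3: S(3,0) = 35.4727; S(3,1) = 25.2633; S(3,2) = 17.9922; S(3,3) = 12.8139
  k=4: S(4,0) = 42.0336; S(4,1) = 29.9359; S(4,2) = 21.3200; S(4,3) = 15.1839; S(4,4) = 10.8138
Terminal payoffs V(N, i) = max(S_T - K, 0):
  V(4,0) = 21.753550; V(4,1) = 9.655853; V(4,2) = 1.040000; V(4,3) = 0.000000; V(4,4) = 0.000000
Backward induction: V(k, i) = exp(-r*dt) * [p * V(k+1, i) + (1-p) * V(k+1, i+1)]; then take max(V_cont, immediate exercise) for American.
  V(3,0) = exp(-r*dt) * [p*21.753550 + (1-p)*9.655853] = 15.072566; exercise = 15.192668; V(3,0) = max -> 15.192668
  V(3,1) = exp(-r*dt) * [p*9.655853 + (1-p)*1.040000] = 4.901373; exercise = 4.983262; V(3,1) = max -> 4.983262
  V(3,2) = exp(-r*dt) * [p*1.040000 + (1-p)*0.000000] = 0.466176; exercise = 0.000000; V(3,2) = max -> 0.466176
  V(3,3) = exp(-r*dt) * [p*0.000000 + (1-p)*0.000000] = 0.000000; exercise = 0.000000; V(3,3) = max -> 0.000000
  V(2,0) = exp(-r*dt) * [p*15.192668 + (1-p)*4.983262] = 9.556475; exercise = 9.655853; V(2,0) = max -> 9.655853
  V(2,1) = exp(-r*dt) * [p*4.983262 + (1-p)*0.466176] = 2.490651; exercise = 1.040000; V(2,1) = max -> 2.490651
  V(2,2) = exp(-r*dt) * [p*0.466176 + (1-p)*0.000000] = 0.208962; exercise = 0.000000; V(2,2) = max -> 0.208962
  V(1,0) = exp(-r*dt) * [p*9.655853 + (1-p)*2.490651] = 5.700869; exercise = 4.983262; V(1,0) = max -> 5.700869
  V(1,1) = exp(-r*dt) * [p*2.490651 + (1-p)*0.208962] = 1.231589; exercise = 0.000000; V(1,1) = max -> 1.231589
  V(0,0) = exp(-r*dt) * [p*5.700869 + (1-p)*1.231589] = 3.234157; exercise = 1.040000; V(0,0) = max -> 3.234157


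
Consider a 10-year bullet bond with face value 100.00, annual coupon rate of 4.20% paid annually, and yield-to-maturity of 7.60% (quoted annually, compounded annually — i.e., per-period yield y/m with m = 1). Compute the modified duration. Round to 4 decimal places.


Answer: Modified duration = 7.5222

Derivation:
Coupon per period c = face * coupon_rate / m = 4.200000
Periods per year m = 1; per-period yield y/m = 0.076000
Number of cashflows N = 10
Cashflows (t years, CF_t, discount factor 1/(1+y/m)^(m*t), PV):
  t = 1.0000: CF_t = 4.200000, DF = 0.929368, PV = 3.903346
  t = 2.0000: CF_t = 4.200000, DF = 0.863725, PV = 3.627645
  t = 3.0000: CF_t = 4.200000, DF = 0.802718, PV = 3.371417
  t = 4.0000: CF_t = 4.200000, DF = 0.746021, PV = 3.133287
  t = 5.0000: CF_t = 4.200000, DF = 0.693328, PV = 2.911977
  t = 6.0000: CF_t = 4.200000, DF = 0.644357, PV = 2.706298
  t = 7.0000: CF_t = 4.200000, DF = 0.598845, PV = 2.515147
  t = 8.0000: CF_t = 4.200000, DF = 0.556547, PV = 2.337497
  t = 9.0000: CF_t = 4.200000, DF = 0.517237, PV = 2.172395
  t = 10.0000: CF_t = 104.200000, DF = 0.480704, PV = 50.089305
Price P = sum_t PV_t = 76.768315
First compute Macaulay numerator sum_t t * PV_t:
  t * PV_t at t = 1.0000: 3.903346
  t * PV_t at t = 2.0000: 7.255289
  t * PV_t at t = 3.0000: 10.114251
  t * PV_t at t = 4.0000: 12.533149
  t * PV_t at t = 5.0000: 14.559885
  t * PV_t at t = 6.0000: 16.237790
  t * PV_t at t = 7.0000: 17.606030
  t * PV_t at t = 8.0000: 18.699978
  t * PV_t at t = 9.0000: 19.551557
  t * PV_t at t = 10.0000: 500.893050
Macaulay duration D = 621.354325 / 76.768315 = 8.093890
Modified duration = D / (1 + y/m) = 8.093890 / (1 + 0.076000) = 7.522203


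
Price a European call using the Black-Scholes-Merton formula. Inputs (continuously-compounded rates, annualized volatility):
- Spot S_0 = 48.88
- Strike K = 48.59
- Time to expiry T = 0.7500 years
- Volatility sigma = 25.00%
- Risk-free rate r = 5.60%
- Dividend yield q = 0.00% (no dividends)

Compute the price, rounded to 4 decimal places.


Answer: Price = 5.3594

Derivation:
d1 = (ln(S/K) + (r - q + 0.5*sigma^2) * T) / (sigma * sqrt(T)) = 0.32972736
d2 = d1 - sigma * sqrt(T) = 0.11322100
exp(-rT) = 0.95886978; exp(-qT) = 1.00000000
C = S_0 * exp(-qT) * N(d1) - K * exp(-rT) * N(d2)
N(d1) = 0.62919701; N(d2) = 0.54507233
C = 48.8800 * 1.00000000 * 0.62919701 - 48.5900 * 0.95886978 * 0.54507233 = 5.3594


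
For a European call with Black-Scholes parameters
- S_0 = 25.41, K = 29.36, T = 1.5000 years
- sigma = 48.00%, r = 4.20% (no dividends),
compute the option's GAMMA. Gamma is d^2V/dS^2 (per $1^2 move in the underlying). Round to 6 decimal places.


Answer: Gamma = 0.026386

Derivation:
d1 = 0.1553207729; d2 = -0.4325567654
phi(d1) = 0.3941590368; exp(-qT) = 1.0000000000; exp(-rT) = 0.9389434737
Gamma = exp(-qT) * phi(d1) / (S * sigma * sqrt(T)) = 1.0000000000 * 0.3941590368 / (25.4100 * 0.4800 * 1.2247448714) = 0.026386


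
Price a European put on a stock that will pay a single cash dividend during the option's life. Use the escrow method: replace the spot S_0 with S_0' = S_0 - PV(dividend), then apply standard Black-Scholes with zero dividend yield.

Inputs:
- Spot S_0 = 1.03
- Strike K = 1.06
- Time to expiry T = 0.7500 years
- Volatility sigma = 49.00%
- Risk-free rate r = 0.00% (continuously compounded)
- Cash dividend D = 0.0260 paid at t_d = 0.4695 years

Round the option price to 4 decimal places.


Answer: Price = 0.2028

Derivation:
PV(D) = D * exp(-r * t_d) = 0.0260 * 1.00000000 = 0.02600000
S_0' = S_0 - PV(D) = 1.0300 - 0.02600000 = 1.00400000
d1 = (ln(S_0'/K) + (r + sigma^2/2)*T) / (sigma*sqrt(T)) = 0.08427102
d2 = d1 - sigma*sqrt(T) = -0.34008143
exp(-rT) = 1.00000000
N(-d1) = 0.46642048; N(-d2) = 0.63310240
P = K * exp(-rT) * N(-d2) - S_0' * N(-d1) = 1.0600 * 1.00000000 * 0.63310240 - 1.00400000 * 0.46642048 = 0.2028


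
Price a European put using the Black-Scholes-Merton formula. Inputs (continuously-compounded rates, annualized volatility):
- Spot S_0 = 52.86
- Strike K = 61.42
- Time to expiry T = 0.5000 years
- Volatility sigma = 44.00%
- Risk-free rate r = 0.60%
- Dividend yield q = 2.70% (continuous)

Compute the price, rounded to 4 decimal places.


Answer: Price = 12.4547

Derivation:
d1 = (ln(S/K) + (r - q + 0.5*sigma^2) * T) / (sigma * sqrt(T)) = -0.36058784
d2 = d1 - sigma * sqrt(T) = -0.67171482
exp(-rT) = 0.99700450; exp(-qT) = 0.98659072
P = K * exp(-rT) * N(-d2) - S_0 * exp(-qT) * N(-d1)
N(-d1) = 0.64079621; N(-d2) = 0.74911737
P = 61.4200 * 0.99700450 * 0.74911737 - 52.8600 * 0.98659072 * 0.64079621 = 12.4547


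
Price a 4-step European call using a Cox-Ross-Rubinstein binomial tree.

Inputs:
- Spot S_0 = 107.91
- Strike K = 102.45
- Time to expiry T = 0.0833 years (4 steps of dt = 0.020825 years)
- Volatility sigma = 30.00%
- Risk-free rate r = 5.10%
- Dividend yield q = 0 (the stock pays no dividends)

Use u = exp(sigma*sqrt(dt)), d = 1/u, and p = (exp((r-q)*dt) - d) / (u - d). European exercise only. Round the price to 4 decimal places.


Answer: Price = V(0,0) = 7.4778

Derivation:
dt = T/N = 0.020825
u = exp(sigma*sqrt(dt)) = 1.044243; d = 1/u = 0.957631
p = (exp((r-q)*dt) - d) / (u - d) = 0.501447
Discount per step: exp(-r*dt) = 0.998938
Stock lattice S(k, i) with i counting down-moves:
  k=0: S(0,0) = 107.9100
  k=1: S(1,0) = 112.6843; S(1,1) = 103.3380
  k=2: S(2,0) = 117.6698; S(2,1) = 107.9100; S(2,2) = 98.9597
  k=3: S(3,0) = 122.8760; S(3,1) = 112.6843; S(3,2) = 103.3380; S(3,3) = 94.7669
  k=4: S(4,0) = 128.3124; S(4,1) = 117.6698; S(4,2) = 107.9100; S(4,3) = 98.9597; S(4,4) = 90.7517
Terminal payoffs V(N, i) = max(S_T - K, 0):
  V(4,0) = 25.862409; V(4,1) = 15.219843; V(4,2) = 5.460000; V(4,3) = 0.000000; V(4,4) = 0.000000
Backward induction: V(k, i) = exp(-r*dt) * [p * V(k+1, i) + (1-p) * V(k+1, i+1)].
  V(3,0) = exp(-r*dt) * [p*25.862409 + (1-p)*15.219843] = 20.534710
  V(3,1) = exp(-r*dt) * [p*15.219843 + (1-p)*5.460000] = 10.343058
  V(3,2) = exp(-r*dt) * [p*5.460000 + (1-p)*0.000000] = 2.734997
  V(3,3) = exp(-r*dt) * [p*0.000000 + (1-p)*0.000000] = 0.000000
  V(2,0) = exp(-r*dt) * [p*20.534710 + (1-p)*10.343058] = 15.437231
  V(2,1) = exp(-r*dt) * [p*10.343058 + (1-p)*2.734997] = 6.543087
  V(2,2) = exp(-r*dt) * [p*2.734997 + (1-p)*0.000000] = 1.370001
  V(1,0) = exp(-r*dt) * [p*15.437231 + (1-p)*6.543087] = 10.991353
  V(1,1) = exp(-r*dt) * [p*6.543087 + (1-p)*1.370001] = 3.959824
  V(0,0) = exp(-r*dt) * [p*10.991353 + (1-p)*3.959824] = 7.477820


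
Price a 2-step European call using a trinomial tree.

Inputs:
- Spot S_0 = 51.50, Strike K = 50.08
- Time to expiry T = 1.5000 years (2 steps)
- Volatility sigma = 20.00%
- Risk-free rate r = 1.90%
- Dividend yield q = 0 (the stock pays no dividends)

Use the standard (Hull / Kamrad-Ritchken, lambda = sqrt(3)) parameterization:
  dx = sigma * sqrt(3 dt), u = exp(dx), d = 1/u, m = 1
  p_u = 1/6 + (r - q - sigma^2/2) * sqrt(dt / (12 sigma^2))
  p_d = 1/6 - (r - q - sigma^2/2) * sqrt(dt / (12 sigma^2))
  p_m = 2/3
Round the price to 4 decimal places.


dt = T/N = 0.750000; dx = sigma*sqrt(3*dt) = 0.300000
u = exp(dx) = 1.349859; d = 1/u = 0.740818
p_u = 0.165417, p_m = 0.666667, p_d = 0.167917
Discount per step: exp(-r*dt) = 0.985851
Stock lattice S(k, j) with j the centered position index:
  k=0: S(0,+0) = 51.5000
  k=1: S(1,-1) = 38.1521; S(1,+0) = 51.5000; S(1,+1) = 69.5177
  k=2: S(2,-2) = 28.2638; S(2,-1) = 38.1521; S(2,+0) = 51.5000; S(2,+1) = 69.5177; S(2,+2) = 93.8391
Terminal payoffs V(N, j) = max(S_T - K, 0):
  V(2,-2) = 0.000000; V(2,-1) = 0.000000; V(2,+0) = 1.420000; V(2,+1) = 19.437729; V(2,+2) = 43.759118
Backward induction: V(k, j) = exp(-r*dt) * [p_u * V(k+1, j+1) + p_m * V(k+1, j) + p_d * V(k+1, j-1)]
  V(1,-1) = exp(-r*dt) * [p_u*1.420000 + p_m*0.000000 + p_d*0.000000] = 0.231568
  V(1,+0) = exp(-r*dt) * [p_u*19.437729 + p_m*1.420000 + p_d*0.000000] = 4.103103
  V(1,+1) = exp(-r*dt) * [p_u*43.759118 + p_m*19.437729 + p_d*1.420000] = 20.146275
  V(0,+0) = exp(-r*dt) * [p_u*20.146275 + p_m*4.103103 + p_d*0.231568] = 6.020411

Answer: Price = V(0,0) = 6.0204


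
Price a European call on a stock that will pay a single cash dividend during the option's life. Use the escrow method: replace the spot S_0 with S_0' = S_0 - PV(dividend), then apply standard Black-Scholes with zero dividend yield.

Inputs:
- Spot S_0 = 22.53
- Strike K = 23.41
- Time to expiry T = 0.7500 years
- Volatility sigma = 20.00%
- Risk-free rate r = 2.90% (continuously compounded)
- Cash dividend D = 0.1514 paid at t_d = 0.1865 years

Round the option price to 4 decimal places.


Answer: Price = 1.3132

Derivation:
PV(D) = D * exp(-r * t_d) = 0.1514 * 0.99460610 = 0.15058336
S_0' = S_0 - PV(D) = 22.5300 - 0.15058336 = 22.37941664
d1 = (ln(S_0'/K) + (r + sigma^2/2)*T) / (sigma*sqrt(T)) = -0.04775637
d2 = d1 - sigma*sqrt(T) = -0.22096145
exp(-rT) = 0.97848483
N(d1) = 0.48095521; N(d2) = 0.41256123
C = S_0' * N(d1) - K * exp(-rT) * N(d2) = 22.37941664 * 0.48095521 - 23.4100 * 0.97848483 * 0.41256123 = 1.3132


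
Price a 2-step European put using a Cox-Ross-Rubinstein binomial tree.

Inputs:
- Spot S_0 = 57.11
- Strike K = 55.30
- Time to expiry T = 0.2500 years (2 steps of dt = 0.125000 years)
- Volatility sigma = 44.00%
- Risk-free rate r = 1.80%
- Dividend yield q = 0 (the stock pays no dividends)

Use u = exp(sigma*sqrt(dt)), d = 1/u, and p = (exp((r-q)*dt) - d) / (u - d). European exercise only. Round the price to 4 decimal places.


dt = T/N = 0.125000
u = exp(sigma*sqrt(dt)) = 1.168316; d = 1/u = 0.855933
p = (exp((r-q)*dt) - d) / (u - d) = 0.468398
Discount per step: exp(-r*dt) = 0.997753
Stock lattice S(k, i) with i counting down-moves:
  k=0: S(0,0) = 57.1100
  k=1: S(1,0) = 66.7225; S(1,1) = 48.8823
  k=2: S(2,0) = 77.9530; S(2,1) = 57.1100; S(2,2) = 41.8400
Terminal payoffs V(N, i) = max(K - S_T, 0):
  V(2,0) = 0.000000; V(2,1) = 0.000000; V(2,2) = 13.460024
Backward induction: V(k, i) = exp(-r*dt) * [p * V(k+1, i) + (1-p) * V(k+1, i+1)].
  V(1,0) = exp(-r*dt) * [p*0.000000 + (1-p)*0.000000] = 0.000000
  V(1,1) = exp(-r*dt) * [p*0.000000 + (1-p)*13.460024] = 7.139292
  V(0,0) = exp(-r*dt) * [p*0.000000 + (1-p)*7.139292] = 3.786731

Answer: Price = V(0,0) = 3.7867


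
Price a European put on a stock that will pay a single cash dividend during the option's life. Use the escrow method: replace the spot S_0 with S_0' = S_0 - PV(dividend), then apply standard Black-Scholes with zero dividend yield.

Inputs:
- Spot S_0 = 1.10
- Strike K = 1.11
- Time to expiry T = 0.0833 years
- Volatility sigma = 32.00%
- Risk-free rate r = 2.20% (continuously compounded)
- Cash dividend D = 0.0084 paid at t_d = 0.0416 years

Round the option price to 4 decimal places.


Answer: Price = 0.0492

Derivation:
PV(D) = D * exp(-r * t_d) = 0.0084 * 0.99908522 = 0.00839232
S_0' = S_0 - PV(D) = 1.1000 - 0.00839232 = 1.09160768
d1 = (ln(S_0'/K) + (r + sigma^2/2)*T) / (sigma*sqrt(T)) = -0.11488941
d2 = d1 - sigma*sqrt(T) = -0.20724697
exp(-rT) = 0.99816908
N(-d1) = 0.54573361; N(-d2) = 0.58209151
P = K * exp(-rT) * N(-d2) - S_0' * N(-d1) = 1.1100 * 0.99816908 * 0.58209151 - 1.09160768 * 0.54573361 = 0.0492


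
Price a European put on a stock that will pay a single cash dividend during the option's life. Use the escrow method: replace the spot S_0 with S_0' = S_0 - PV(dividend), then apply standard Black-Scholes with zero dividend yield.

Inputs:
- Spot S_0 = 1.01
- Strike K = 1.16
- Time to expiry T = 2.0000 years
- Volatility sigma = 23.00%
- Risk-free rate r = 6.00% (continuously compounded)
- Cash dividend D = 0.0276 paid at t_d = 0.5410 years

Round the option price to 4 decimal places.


Answer: Price = 0.1540

Derivation:
PV(D) = D * exp(-r * t_d) = 0.0276 * 0.96806117 = 0.02671849
S_0' = S_0 - PV(D) = 1.0100 - 0.02671849 = 0.98328151
d1 = (ln(S_0'/K) + (r + sigma^2/2)*T) / (sigma*sqrt(T)) = 0.02342729
d2 = d1 - sigma*sqrt(T) = -0.30184183
exp(-rT) = 0.88692044
N(-d1) = 0.49065472; N(-d2) = 0.61861368
P = K * exp(-rT) * N(-d2) - S_0' * N(-d1) = 1.1600 * 0.88692044 * 0.61861368 - 0.98328151 * 0.49065472 = 0.1540


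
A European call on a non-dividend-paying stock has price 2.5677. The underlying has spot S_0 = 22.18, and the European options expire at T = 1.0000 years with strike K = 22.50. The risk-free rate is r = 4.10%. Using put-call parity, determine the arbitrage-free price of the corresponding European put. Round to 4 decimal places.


Put-call parity: C - P = S_0 * exp(-qT) - K * exp(-rT).
S_0 * exp(-qT) = 22.1800 * 1.00000000 = 22.18000000
K * exp(-rT) = 22.5000 * 0.95982913 = 21.59615542
P = C - S*exp(-qT) + K*exp(-rT)
P = 2.5677 - 22.18000000 + 21.59615542 = 1.9839

Answer: Put price = 1.9839


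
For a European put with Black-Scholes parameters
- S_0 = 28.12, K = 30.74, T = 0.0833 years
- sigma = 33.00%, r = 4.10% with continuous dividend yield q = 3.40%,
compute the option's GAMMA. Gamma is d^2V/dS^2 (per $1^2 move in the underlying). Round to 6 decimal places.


d1 = -0.8815790540; d2 = -0.9768227940
phi(d1) = 0.2704875122; exp(-qT) = 0.9971718069; exp(-rT) = 0.9965905255
Gamma = exp(-qT) * phi(d1) / (S * sigma * sqrt(T)) = 0.9971718069 * 0.2704875122 / (28.1200 * 0.3300 * 0.2886173938) = 0.100708

Answer: Gamma = 0.100708


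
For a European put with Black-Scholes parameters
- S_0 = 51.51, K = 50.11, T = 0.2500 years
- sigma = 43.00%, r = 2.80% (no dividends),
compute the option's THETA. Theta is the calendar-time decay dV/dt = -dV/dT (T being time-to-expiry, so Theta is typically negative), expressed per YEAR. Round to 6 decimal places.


Answer: Theta = -7.857008

Derivation:
d1 = 0.2682226726; d2 = 0.0532226726
phi(d1) = 0.3848466891; exp(-qT) = 1.0000000000; exp(-rT) = 0.9930244429
Theta = -S*exp(-qT)*phi(d1)*sigma/(2*sqrt(T)) + r*K*exp(-rT)*N(-d2) - q*S*exp(-qT)*N(-d1)
N(-d1) = 0.3942639620; N(-d2) = 0.4787772456; sqrt(T) = 0.5000000000
Term 1 = -51.5100 * 1.0000000000 * 0.3848466891 * 0.4300 / (2 * 0.5000000000) = -8.5240847709
Term 2 = 0.0280 * 50.1100 * 0.9930244429 * 0.4787772456 = 0.6670768581
Term 3 = 0 (no dividend yield, q = 0)
Theta = -8.5240847709 + (0.6670768581) + (0.0000000000) = -7.857008


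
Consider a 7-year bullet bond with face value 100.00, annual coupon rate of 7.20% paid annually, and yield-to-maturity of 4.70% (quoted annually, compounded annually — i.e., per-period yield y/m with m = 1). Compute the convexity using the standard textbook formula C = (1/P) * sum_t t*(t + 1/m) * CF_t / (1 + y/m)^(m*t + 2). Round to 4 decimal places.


Coupon per period c = face * coupon_rate / m = 7.200000
Periods per year m = 1; per-period yield y/m = 0.047000
Number of cashflows N = 7
Cashflows (t years, CF_t, discount factor 1/(1+y/m)^(m*t), PV):
  t = 1.0000: CF_t = 7.200000, DF = 0.955110, PV = 6.876791
  t = 2.0000: CF_t = 7.200000, DF = 0.912235, PV = 6.568091
  t = 3.0000: CF_t = 7.200000, DF = 0.871284, PV = 6.273248
  t = 4.0000: CF_t = 7.200000, DF = 0.832172, PV = 5.991641
  t = 5.0000: CF_t = 7.200000, DF = 0.794816, PV = 5.722675
  t = 6.0000: CF_t = 7.200000, DF = 0.759137, PV = 5.465783
  t = 7.0000: CF_t = 107.200000, DF = 0.725059, PV = 77.726303
Price P = sum_t PV_t = 114.624532
Convexity numerator sum_t t*(t + 1/m) * CF_t / (1+y/m)^(m*t + 2):
  t = 1.0000: term = 12.546496
  t = 2.0000: term = 35.949845
  t = 3.0000: term = 68.672101
  t = 4.0000: term = 109.315665
  t = 5.0000: term = 156.612701
  t = 6.0000: term = 209.415264
  t = 7.0000: term = 3970.659784
Convexity = (1/P) * sum = 4563.171856 / 114.624532 = 39.809732

Answer: Convexity = 39.8097


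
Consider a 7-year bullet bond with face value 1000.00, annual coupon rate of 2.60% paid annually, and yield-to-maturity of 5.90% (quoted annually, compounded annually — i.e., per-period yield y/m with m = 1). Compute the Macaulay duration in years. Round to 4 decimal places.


Answer: Macaulay duration = 6.4231 years

Derivation:
Coupon per period c = face * coupon_rate / m = 26.000000
Periods per year m = 1; per-period yield y/m = 0.059000
Number of cashflows N = 7
Cashflows (t years, CF_t, discount factor 1/(1+y/m)^(m*t), PV):
  t = 1.0000: CF_t = 26.000000, DF = 0.944287, PV = 24.551464
  t = 2.0000: CF_t = 26.000000, DF = 0.891678, PV = 23.183630
  t = 3.0000: CF_t = 26.000000, DF = 0.842000, PV = 21.892001
  t = 4.0000: CF_t = 26.000000, DF = 0.795090, PV = 20.672334
  t = 5.0000: CF_t = 26.000000, DF = 0.750793, PV = 19.520617
  t = 6.0000: CF_t = 26.000000, DF = 0.708964, PV = 18.433066
  t = 7.0000: CF_t = 1026.000000, DF = 0.669466, PV = 686.871727
Price P = sum_t PV_t = 815.124839
Macaulay numerator sum_t t * PV_t:
  t * PV_t at t = 1.0000: 24.551464
  t * PV_t at t = 2.0000: 46.367259
  t * PV_t at t = 3.0000: 65.676004
  t * PV_t at t = 4.0000: 82.689335
  t * PV_t at t = 5.0000: 97.603087
  t * PV_t at t = 6.0000: 110.598398
  t * PV_t at t = 7.0000: 4808.102086
Macaulay duration D = (sum_t t * PV_t) / P = 5235.587632 / 815.124839 = 6.423050


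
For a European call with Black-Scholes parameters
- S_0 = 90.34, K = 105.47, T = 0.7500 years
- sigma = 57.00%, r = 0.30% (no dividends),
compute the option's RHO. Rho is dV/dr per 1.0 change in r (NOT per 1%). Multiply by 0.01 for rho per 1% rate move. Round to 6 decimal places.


Answer: Rho = 22.819043

Derivation:
d1 = -0.0623107244; d2 = -0.5559452046
phi(d1) = 0.3981685598; exp(-qT) = 1.0000000000; exp(-rT) = 0.9977525294
N(d2) = 0.2891241572
Rho = K*T*exp(-rT)*N(d2) = 105.4700 * 0.7500 * 0.9977525294 * 0.2891241572 = 22.819043


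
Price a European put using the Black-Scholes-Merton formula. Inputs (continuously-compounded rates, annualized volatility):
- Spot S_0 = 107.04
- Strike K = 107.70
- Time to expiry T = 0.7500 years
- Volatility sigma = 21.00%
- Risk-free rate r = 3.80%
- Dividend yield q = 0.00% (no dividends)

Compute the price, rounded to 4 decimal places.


Answer: Price = 6.5444

Derivation:
d1 = (ln(S/K) + (r - q + 0.5*sigma^2) * T) / (sigma * sqrt(T)) = 0.21384236
d2 = d1 - sigma * sqrt(T) = 0.03197702
exp(-rT) = 0.97190229; exp(-qT) = 1.00000000
P = K * exp(-rT) * N(-d2) - S_0 * exp(-qT) * N(-d1)
N(-d1) = 0.41533500; N(-d2) = 0.48724519
P = 107.7000 * 0.97190229 * 0.48724519 - 107.0400 * 1.00000000 * 0.41533500 = 6.5444


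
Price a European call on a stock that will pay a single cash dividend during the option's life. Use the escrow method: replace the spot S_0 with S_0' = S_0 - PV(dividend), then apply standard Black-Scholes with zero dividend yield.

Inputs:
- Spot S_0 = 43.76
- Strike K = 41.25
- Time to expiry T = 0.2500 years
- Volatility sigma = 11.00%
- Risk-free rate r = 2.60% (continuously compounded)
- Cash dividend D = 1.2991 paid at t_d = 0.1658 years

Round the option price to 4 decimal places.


PV(D) = D * exp(-r * t_d) = 1.2991 * 0.99569848 = 1.29351189
S_0' = S_0 - PV(D) = 43.7600 - 1.29351189 = 42.46648811
d1 = (ln(S_0'/K) + (r + sigma^2/2)*T) / (sigma*sqrt(T)) = 0.67412067
d2 = d1 - sigma*sqrt(T) = 0.61912067
exp(-rT) = 0.99352108
N(d1) = 0.74988270; N(d2) = 0.73208157
C = S_0' * N(d1) - K * exp(-rT) * N(d2) = 42.46648811 * 0.74988270 - 41.2500 * 0.99352108 * 0.73208157 = 1.8422

Answer: Price = 1.8422
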